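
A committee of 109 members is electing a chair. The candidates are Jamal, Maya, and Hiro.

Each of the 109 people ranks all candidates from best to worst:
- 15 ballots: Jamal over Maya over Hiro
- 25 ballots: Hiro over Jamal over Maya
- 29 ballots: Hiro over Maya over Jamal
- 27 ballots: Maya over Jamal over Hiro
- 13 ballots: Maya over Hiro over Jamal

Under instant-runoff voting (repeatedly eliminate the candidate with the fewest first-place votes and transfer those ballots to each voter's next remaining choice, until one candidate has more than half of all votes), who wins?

Round 1: Jamal 15, Maya 40, Hiro 54. Jamal eliminated.
Round 2: Maya 55, Hiro 54. Maya has a majority (≥55).

Maya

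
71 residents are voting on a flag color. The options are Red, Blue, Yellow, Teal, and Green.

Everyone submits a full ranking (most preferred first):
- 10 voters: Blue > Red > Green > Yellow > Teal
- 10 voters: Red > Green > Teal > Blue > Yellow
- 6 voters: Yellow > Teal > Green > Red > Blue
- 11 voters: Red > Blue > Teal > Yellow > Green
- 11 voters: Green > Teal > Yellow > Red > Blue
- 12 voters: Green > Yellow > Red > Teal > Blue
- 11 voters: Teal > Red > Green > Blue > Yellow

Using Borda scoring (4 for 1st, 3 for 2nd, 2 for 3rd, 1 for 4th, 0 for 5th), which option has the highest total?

Red

Red: 10×3 + 10×4 + 6×1 + 11×4 + 11×1 + 12×2 + 11×3 = 188
Blue: 10×4 + 10×1 + 6×0 + 11×3 + 11×0 + 12×0 + 11×1 = 94
Yellow: 10×1 + 10×0 + 6×4 + 11×1 + 11×2 + 12×3 + 11×0 = 103
Teal: 10×0 + 10×2 + 6×3 + 11×2 + 11×3 + 12×1 + 11×4 = 149
Green: 10×2 + 10×3 + 6×2 + 11×0 + 11×4 + 12×4 + 11×2 = 176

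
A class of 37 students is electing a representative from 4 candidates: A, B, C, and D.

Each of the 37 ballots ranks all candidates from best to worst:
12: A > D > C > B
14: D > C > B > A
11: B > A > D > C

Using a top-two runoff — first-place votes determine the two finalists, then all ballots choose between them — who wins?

Round 1 first-place votes: A 12, B 11, C 0, D 14. D and A advance.
Runoff: D is ranked above A on 14 ballots, A above D on 23.

A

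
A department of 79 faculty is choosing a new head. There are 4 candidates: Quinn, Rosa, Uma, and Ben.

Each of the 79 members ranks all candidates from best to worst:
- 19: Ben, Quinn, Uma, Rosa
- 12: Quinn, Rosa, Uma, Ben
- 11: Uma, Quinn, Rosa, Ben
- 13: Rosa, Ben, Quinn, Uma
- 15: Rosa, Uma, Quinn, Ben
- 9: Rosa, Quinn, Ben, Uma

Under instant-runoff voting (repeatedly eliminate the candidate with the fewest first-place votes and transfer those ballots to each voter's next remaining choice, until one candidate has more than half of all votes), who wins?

Quinn

Round 1: Quinn 12, Rosa 37, Uma 11, Ben 19. Uma eliminated.
Round 2: Quinn 23, Rosa 37, Ben 19. Ben eliminated.
Round 3: Quinn 42, Rosa 37. Quinn has a majority (≥40).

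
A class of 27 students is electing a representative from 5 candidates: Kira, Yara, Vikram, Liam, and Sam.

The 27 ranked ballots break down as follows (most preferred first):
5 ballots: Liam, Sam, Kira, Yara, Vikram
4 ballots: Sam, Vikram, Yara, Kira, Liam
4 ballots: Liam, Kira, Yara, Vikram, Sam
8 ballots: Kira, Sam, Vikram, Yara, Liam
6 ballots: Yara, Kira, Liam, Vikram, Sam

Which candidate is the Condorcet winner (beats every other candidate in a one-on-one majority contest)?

Kira vs Yara: 17–10
Kira vs Vikram: 23–4
Kira vs Liam: 18–9
Kira vs Sam: 18–9
Kira beats every other candidate.

Kira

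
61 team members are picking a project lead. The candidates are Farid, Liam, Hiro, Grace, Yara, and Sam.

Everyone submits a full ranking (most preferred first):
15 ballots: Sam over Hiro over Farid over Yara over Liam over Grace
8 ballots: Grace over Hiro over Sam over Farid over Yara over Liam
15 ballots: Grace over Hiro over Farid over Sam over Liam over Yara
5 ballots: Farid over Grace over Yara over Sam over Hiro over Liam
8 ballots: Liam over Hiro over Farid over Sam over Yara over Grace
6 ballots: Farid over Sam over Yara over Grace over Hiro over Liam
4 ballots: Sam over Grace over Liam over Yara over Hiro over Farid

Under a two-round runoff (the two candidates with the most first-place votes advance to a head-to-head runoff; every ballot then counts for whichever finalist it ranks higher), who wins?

Round 1 first-place votes: Farid 11, Liam 8, Hiro 0, Grace 23, Yara 0, Sam 19. Grace and Sam advance.
Runoff: Grace is ranked above Sam on 28 ballots, Sam above Grace on 33.

Sam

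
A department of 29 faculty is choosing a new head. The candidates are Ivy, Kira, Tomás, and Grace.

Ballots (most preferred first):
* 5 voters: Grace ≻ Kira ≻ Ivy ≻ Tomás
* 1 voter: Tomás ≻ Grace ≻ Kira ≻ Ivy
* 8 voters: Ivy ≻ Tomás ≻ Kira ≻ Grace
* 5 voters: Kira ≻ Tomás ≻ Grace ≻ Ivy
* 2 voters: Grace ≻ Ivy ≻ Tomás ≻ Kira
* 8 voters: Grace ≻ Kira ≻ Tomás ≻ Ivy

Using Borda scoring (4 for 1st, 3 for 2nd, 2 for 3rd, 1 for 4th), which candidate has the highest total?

Ivy: 5×2 + 1×1 + 8×4 + 5×1 + 2×3 + 8×1 = 62
Kira: 5×3 + 1×2 + 8×2 + 5×4 + 2×1 + 8×3 = 79
Tomás: 5×1 + 1×4 + 8×3 + 5×3 + 2×2 + 8×2 = 68
Grace: 5×4 + 1×3 + 8×1 + 5×2 + 2×4 + 8×4 = 81

Grace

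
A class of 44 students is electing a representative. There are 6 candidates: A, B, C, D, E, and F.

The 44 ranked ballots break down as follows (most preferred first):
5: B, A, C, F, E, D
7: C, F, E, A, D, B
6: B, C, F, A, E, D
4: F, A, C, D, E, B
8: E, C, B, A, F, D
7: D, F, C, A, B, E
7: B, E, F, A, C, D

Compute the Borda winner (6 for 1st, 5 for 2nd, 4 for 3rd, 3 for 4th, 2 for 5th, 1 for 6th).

C

A: 5×5 + 7×3 + 6×3 + 4×5 + 8×3 + 7×3 + 7×3 = 150
B: 5×6 + 7×1 + 6×6 + 4×1 + 8×4 + 7×2 + 7×6 = 165
C: 5×4 + 7×6 + 6×5 + 4×4 + 8×5 + 7×4 + 7×2 = 190
D: 5×1 + 7×2 + 6×1 + 4×3 + 8×1 + 7×6 + 7×1 = 94
E: 5×2 + 7×4 + 6×2 + 4×2 + 8×6 + 7×1 + 7×5 = 148
F: 5×3 + 7×5 + 6×4 + 4×6 + 8×2 + 7×5 + 7×4 = 177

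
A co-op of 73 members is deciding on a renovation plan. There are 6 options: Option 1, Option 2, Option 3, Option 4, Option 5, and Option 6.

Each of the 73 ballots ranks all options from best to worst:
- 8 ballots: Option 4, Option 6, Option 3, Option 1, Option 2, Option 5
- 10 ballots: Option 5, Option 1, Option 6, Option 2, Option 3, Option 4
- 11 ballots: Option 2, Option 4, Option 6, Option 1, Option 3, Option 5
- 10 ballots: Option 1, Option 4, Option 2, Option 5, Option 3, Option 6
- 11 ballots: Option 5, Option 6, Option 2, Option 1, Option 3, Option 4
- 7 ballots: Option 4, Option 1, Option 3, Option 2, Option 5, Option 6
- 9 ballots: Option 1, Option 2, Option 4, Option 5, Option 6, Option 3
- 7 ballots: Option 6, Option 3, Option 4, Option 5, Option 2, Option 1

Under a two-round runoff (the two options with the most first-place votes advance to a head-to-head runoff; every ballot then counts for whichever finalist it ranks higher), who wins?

Option 1

Round 1 first-place votes: Option 1 19, Option 2 11, Option 3 0, Option 4 15, Option 5 21, Option 6 7. Option 5 and Option 1 advance.
Runoff: Option 5 is ranked above Option 1 on 28 ballots, Option 1 above Option 5 on 45.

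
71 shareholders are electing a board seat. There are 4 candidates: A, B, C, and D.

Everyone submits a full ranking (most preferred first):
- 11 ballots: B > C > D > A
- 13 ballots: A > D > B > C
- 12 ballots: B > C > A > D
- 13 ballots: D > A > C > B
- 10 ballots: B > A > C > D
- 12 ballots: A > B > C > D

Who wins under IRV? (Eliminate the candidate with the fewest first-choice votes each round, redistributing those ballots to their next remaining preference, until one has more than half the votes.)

Round 1: A 25, B 33, C 0, D 13. C eliminated.
Round 2: A 25, B 33, D 13. D eliminated.
Round 3: A 38, B 33. A has a majority (≥36).

A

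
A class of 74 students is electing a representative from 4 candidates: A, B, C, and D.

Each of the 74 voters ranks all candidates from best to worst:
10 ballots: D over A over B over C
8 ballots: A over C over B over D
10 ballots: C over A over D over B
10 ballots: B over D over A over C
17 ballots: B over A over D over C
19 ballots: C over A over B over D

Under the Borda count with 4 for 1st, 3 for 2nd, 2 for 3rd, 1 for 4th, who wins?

A: 10×3 + 8×4 + 10×3 + 10×2 + 17×3 + 19×3 = 220
B: 10×2 + 8×2 + 10×1 + 10×4 + 17×4 + 19×2 = 192
C: 10×1 + 8×3 + 10×4 + 10×1 + 17×1 + 19×4 = 177
D: 10×4 + 8×1 + 10×2 + 10×3 + 17×2 + 19×1 = 151

A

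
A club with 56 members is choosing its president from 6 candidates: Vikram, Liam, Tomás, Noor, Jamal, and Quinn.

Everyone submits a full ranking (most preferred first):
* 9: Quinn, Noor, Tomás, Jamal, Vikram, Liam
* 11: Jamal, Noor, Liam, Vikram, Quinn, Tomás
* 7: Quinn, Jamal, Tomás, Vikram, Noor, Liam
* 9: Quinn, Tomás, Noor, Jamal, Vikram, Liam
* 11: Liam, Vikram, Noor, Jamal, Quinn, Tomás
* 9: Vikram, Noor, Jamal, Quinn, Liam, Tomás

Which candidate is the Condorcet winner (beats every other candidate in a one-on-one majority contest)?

Noor vs Vikram: 29–27
Noor vs Liam: 45–11
Noor vs Tomás: 40–16
Noor vs Jamal: 38–18
Noor vs Quinn: 31–25
Noor beats every other candidate.

Noor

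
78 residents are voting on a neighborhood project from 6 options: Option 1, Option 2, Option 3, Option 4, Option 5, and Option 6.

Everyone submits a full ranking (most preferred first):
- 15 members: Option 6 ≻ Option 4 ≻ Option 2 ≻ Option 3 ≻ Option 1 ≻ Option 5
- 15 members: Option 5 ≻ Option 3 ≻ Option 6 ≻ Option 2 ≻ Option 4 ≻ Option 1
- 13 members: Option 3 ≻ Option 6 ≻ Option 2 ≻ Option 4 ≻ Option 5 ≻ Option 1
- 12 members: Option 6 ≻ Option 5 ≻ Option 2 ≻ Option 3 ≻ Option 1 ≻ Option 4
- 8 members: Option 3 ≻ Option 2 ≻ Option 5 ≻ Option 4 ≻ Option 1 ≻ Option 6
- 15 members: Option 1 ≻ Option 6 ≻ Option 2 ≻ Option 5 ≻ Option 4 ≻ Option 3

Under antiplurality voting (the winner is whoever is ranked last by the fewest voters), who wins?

Last-place votes: Option 1 28, Option 2 0, Option 3 15, Option 4 12, Option 5 15, Option 6 8.

Option 2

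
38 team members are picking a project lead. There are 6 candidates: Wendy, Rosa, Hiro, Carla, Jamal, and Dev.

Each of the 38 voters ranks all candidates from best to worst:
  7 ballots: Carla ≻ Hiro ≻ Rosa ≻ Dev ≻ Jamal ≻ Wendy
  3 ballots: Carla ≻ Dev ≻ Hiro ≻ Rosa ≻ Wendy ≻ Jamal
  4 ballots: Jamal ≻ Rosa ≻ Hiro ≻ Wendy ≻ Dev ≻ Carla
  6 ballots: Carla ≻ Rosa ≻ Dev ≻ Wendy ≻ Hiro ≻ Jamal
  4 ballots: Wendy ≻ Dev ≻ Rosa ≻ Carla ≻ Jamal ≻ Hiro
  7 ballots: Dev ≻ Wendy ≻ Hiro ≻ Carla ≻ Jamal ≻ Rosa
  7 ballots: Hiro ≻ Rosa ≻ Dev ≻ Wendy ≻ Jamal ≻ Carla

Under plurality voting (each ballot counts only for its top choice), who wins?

First-place votes: Wendy 4, Rosa 0, Hiro 7, Carla 16, Jamal 4, Dev 7.

Carla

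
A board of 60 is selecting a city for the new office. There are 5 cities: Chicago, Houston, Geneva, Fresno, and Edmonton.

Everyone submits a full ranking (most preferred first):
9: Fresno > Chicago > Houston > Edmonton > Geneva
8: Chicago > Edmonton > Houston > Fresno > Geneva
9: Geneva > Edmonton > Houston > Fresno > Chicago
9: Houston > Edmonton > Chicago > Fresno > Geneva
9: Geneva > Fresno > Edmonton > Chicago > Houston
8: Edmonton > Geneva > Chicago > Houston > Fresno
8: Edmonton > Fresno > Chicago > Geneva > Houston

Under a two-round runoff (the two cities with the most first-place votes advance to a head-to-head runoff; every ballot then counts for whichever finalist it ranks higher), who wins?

Edmonton

Round 1 first-place votes: Chicago 8, Houston 9, Geneva 18, Fresno 9, Edmonton 16. Geneva and Edmonton advance.
Runoff: Geneva is ranked above Edmonton on 18 ballots, Edmonton above Geneva on 42.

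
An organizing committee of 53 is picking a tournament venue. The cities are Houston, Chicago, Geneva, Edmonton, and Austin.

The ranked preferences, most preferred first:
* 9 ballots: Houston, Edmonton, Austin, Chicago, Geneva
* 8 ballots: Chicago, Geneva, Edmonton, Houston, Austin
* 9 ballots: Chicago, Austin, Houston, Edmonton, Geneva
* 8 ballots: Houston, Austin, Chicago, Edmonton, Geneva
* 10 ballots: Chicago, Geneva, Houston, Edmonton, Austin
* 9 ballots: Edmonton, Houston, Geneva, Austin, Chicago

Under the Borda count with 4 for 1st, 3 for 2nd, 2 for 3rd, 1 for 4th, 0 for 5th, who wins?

Houston: 9×4 + 8×1 + 9×2 + 8×4 + 10×2 + 9×3 = 141
Chicago: 9×1 + 8×4 + 9×4 + 8×2 + 10×4 + 9×0 = 133
Geneva: 9×0 + 8×3 + 9×0 + 8×0 + 10×3 + 9×2 = 72
Edmonton: 9×3 + 8×2 + 9×1 + 8×1 + 10×1 + 9×4 = 106
Austin: 9×2 + 8×0 + 9×3 + 8×3 + 10×0 + 9×1 = 78

Houston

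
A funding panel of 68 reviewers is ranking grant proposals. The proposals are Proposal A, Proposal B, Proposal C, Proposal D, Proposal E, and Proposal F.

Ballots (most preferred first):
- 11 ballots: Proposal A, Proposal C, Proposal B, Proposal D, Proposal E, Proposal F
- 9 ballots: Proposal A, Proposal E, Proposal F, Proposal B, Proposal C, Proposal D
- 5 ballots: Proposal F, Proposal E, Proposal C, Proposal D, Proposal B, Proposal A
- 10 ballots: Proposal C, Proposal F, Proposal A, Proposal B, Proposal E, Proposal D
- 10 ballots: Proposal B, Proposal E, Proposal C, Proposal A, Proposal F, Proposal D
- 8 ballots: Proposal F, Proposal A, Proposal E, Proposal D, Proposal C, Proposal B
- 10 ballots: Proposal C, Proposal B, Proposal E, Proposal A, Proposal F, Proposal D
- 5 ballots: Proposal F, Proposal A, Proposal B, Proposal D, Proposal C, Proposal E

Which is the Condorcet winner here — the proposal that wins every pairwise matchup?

Proposal C

Proposal C vs Proposal A: 35–33
Proposal C vs Proposal B: 44–24
Proposal C vs Proposal D: 55–13
Proposal C vs Proposal E: 36–32
Proposal C vs Proposal F: 41–27
Proposal C beats every other proposal.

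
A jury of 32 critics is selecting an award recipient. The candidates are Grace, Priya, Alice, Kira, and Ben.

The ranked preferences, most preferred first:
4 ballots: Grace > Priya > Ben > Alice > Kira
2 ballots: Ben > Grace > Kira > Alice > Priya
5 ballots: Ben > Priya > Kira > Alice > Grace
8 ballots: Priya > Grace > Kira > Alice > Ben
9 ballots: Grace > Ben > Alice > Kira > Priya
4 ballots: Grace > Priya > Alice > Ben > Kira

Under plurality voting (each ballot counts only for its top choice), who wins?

First-place votes: Grace 17, Priya 8, Alice 0, Kira 0, Ben 7.

Grace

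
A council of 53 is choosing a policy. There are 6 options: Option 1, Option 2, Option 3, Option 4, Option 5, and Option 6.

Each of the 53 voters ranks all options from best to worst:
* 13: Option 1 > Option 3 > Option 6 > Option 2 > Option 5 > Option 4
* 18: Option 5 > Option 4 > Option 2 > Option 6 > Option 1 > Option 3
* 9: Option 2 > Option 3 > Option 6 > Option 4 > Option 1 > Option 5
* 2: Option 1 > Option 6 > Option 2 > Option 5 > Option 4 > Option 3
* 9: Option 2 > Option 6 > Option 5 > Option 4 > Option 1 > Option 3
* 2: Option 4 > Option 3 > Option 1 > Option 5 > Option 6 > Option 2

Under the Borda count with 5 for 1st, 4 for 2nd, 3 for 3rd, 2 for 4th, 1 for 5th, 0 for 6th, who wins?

Option 2

Option 1: 13×5 + 18×1 + 9×1 + 2×5 + 9×1 + 2×3 = 117
Option 2: 13×2 + 18×3 + 9×5 + 2×3 + 9×5 + 2×0 = 176
Option 3: 13×4 + 18×0 + 9×4 + 2×0 + 9×0 + 2×4 = 96
Option 4: 13×0 + 18×4 + 9×2 + 2×1 + 9×2 + 2×5 = 120
Option 5: 13×1 + 18×5 + 9×0 + 2×2 + 9×3 + 2×2 = 138
Option 6: 13×3 + 18×2 + 9×3 + 2×4 + 9×4 + 2×1 = 148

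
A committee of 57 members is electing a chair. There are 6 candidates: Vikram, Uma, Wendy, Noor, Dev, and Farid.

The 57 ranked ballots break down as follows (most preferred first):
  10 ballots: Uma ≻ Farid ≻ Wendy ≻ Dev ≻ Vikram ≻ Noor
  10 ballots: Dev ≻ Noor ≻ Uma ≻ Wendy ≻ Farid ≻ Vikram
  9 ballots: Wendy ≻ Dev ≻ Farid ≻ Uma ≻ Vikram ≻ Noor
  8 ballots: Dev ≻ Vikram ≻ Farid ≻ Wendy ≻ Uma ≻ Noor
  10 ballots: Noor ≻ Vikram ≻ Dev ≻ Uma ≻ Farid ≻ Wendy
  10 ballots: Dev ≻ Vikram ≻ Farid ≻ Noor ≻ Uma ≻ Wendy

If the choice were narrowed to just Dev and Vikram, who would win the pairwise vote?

Dev

Dev is ranked above Vikram on 47 ballots; Vikram above Dev on 10.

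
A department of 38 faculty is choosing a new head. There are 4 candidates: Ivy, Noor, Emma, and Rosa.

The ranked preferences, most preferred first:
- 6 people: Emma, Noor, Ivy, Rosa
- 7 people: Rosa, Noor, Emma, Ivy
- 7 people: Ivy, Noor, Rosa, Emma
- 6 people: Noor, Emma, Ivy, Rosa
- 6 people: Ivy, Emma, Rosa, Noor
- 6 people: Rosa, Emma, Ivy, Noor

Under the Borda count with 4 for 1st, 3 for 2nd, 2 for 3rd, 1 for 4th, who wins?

Emma

Ivy: 6×2 + 7×1 + 7×4 + 6×2 + 6×4 + 6×2 = 95
Noor: 6×3 + 7×3 + 7×3 + 6×4 + 6×1 + 6×1 = 96
Emma: 6×4 + 7×2 + 7×1 + 6×3 + 6×3 + 6×3 = 99
Rosa: 6×1 + 7×4 + 7×2 + 6×1 + 6×2 + 6×4 = 90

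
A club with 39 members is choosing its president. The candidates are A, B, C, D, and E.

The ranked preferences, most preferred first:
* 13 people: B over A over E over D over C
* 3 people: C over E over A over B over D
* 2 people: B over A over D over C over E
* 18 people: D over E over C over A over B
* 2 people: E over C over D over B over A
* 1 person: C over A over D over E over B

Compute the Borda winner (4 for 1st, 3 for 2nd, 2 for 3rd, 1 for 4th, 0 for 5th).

A: 13×3 + 3×2 + 2×3 + 18×1 + 2×0 + 1×3 = 72
B: 13×4 + 3×1 + 2×4 + 18×0 + 2×1 + 1×0 = 65
C: 13×0 + 3×4 + 2×1 + 18×2 + 2×3 + 1×4 = 60
D: 13×1 + 3×0 + 2×2 + 18×4 + 2×2 + 1×2 = 95
E: 13×2 + 3×3 + 2×0 + 18×3 + 2×4 + 1×1 = 98

E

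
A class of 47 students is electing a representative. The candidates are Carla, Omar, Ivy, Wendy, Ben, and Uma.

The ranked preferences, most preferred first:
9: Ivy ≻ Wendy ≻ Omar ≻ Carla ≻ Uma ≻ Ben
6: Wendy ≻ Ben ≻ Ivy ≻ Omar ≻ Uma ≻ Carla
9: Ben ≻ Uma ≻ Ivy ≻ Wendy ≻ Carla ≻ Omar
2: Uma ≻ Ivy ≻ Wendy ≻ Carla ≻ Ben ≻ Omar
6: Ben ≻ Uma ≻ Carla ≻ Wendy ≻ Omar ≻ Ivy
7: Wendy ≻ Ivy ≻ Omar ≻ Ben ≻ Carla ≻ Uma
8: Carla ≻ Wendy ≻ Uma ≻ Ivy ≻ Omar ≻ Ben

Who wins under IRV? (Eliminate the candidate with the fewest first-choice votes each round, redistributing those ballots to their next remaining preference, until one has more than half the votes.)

Wendy

Round 1: Carla 8, Omar 0, Ivy 9, Wendy 13, Ben 15, Uma 2. Omar eliminated.
Round 2: Carla 8, Ivy 9, Wendy 13, Ben 15, Uma 2. Uma eliminated.
Round 3: Carla 8, Ivy 11, Wendy 13, Ben 15. Carla eliminated.
Round 4: Ivy 11, Wendy 21, Ben 15. Ivy eliminated.
Round 5: Wendy 32, Ben 15. Wendy has a majority (≥24).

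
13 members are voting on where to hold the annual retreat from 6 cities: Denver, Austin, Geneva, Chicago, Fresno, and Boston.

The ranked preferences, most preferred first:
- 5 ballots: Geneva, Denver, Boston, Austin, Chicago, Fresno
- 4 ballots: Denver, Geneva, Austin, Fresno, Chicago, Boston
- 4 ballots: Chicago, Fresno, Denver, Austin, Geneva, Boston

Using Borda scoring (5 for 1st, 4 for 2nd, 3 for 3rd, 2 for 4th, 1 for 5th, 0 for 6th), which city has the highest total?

Denver

Denver: 5×4 + 4×5 + 4×3 = 52
Austin: 5×2 + 4×3 + 4×2 = 30
Geneva: 5×5 + 4×4 + 4×1 = 45
Chicago: 5×1 + 4×1 + 4×5 = 29
Fresno: 5×0 + 4×2 + 4×4 = 24
Boston: 5×3 + 4×0 + 4×0 = 15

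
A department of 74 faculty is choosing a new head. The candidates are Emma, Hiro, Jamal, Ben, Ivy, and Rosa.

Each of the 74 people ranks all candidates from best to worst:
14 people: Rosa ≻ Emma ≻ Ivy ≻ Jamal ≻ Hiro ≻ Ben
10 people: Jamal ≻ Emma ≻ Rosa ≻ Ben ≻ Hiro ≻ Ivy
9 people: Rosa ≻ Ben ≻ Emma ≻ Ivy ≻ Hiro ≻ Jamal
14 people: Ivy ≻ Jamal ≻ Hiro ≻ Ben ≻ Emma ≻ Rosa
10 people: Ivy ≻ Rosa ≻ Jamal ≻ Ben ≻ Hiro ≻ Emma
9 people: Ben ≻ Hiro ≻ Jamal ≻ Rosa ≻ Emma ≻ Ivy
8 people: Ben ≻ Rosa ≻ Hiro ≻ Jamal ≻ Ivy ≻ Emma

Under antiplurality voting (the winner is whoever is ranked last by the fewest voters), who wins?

Hiro

Last-place votes: Emma 18, Hiro 0, Jamal 9, Ben 14, Ivy 19, Rosa 14.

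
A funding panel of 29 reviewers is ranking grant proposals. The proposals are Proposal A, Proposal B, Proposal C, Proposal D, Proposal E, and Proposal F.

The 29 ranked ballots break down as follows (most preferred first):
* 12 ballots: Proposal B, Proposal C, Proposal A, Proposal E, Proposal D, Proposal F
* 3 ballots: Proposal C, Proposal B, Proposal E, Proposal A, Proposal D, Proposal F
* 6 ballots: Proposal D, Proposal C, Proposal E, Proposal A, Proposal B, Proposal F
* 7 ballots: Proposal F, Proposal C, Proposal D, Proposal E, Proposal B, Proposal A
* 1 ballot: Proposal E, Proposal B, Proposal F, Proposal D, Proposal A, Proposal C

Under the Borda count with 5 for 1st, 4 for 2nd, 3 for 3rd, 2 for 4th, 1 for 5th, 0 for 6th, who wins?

Proposal C

Proposal A: 12×3 + 3×2 + 6×2 + 7×0 + 1×1 = 55
Proposal B: 12×5 + 3×4 + 6×1 + 7×1 + 1×4 = 89
Proposal C: 12×4 + 3×5 + 6×4 + 7×4 + 1×0 = 115
Proposal D: 12×1 + 3×1 + 6×5 + 7×3 + 1×2 = 68
Proposal E: 12×2 + 3×3 + 6×3 + 7×2 + 1×5 = 70
Proposal F: 12×0 + 3×0 + 6×0 + 7×5 + 1×3 = 38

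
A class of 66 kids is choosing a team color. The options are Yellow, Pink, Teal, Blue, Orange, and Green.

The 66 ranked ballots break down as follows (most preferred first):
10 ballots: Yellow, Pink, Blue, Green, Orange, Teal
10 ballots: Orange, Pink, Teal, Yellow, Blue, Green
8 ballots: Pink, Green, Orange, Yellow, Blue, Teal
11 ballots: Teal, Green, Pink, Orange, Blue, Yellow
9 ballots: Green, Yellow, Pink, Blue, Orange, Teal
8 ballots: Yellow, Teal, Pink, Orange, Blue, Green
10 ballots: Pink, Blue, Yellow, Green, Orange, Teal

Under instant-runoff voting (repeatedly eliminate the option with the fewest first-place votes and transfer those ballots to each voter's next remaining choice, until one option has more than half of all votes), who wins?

Pink

Round 1: Yellow 18, Pink 18, Teal 11, Blue 0, Orange 10, Green 9. Blue eliminated.
Round 2: Yellow 18, Pink 18, Teal 11, Orange 10, Green 9. Green eliminated.
Round 3: Yellow 27, Pink 18, Teal 11, Orange 10. Orange eliminated.
Round 4: Yellow 27, Pink 28, Teal 11. Teal eliminated.
Round 5: Yellow 27, Pink 39. Pink has a majority (≥34).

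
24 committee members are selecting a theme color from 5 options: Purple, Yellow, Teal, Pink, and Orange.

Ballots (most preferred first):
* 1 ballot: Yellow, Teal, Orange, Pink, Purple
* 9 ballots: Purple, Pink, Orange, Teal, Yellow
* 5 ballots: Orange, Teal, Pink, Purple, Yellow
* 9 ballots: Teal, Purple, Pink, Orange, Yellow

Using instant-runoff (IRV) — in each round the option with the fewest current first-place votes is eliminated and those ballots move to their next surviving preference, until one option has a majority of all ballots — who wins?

Teal

Round 1: Purple 9, Yellow 1, Teal 9, Pink 0, Orange 5. Pink eliminated.
Round 2: Purple 9, Yellow 1, Teal 9, Orange 5. Yellow eliminated.
Round 3: Purple 9, Teal 10, Orange 5. Orange eliminated.
Round 4: Purple 9, Teal 15. Teal has a majority (≥13).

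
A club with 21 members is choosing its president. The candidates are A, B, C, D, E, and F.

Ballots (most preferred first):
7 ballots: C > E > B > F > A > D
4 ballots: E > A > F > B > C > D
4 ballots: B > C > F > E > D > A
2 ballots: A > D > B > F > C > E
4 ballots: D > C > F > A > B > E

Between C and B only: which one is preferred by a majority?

C

C is ranked above B on 11 ballots; B above C on 10.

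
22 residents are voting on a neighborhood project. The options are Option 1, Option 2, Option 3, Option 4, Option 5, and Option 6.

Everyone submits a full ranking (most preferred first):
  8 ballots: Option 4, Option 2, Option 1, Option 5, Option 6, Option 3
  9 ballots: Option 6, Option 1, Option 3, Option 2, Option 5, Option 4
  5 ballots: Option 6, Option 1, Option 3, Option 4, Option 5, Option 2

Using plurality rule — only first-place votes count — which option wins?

First-place votes: Option 1 0, Option 2 0, Option 3 0, Option 4 8, Option 5 0, Option 6 14.

Option 6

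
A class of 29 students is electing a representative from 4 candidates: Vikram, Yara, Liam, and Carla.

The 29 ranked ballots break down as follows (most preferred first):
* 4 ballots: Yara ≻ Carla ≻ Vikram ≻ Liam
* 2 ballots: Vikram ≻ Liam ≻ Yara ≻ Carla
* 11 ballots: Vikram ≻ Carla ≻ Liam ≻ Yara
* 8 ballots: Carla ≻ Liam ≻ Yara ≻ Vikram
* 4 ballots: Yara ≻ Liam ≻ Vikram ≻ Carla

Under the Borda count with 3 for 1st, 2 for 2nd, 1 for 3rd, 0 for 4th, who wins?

Carla

Vikram: 4×1 + 2×3 + 11×3 + 8×0 + 4×1 = 47
Yara: 4×3 + 2×1 + 11×0 + 8×1 + 4×3 = 34
Liam: 4×0 + 2×2 + 11×1 + 8×2 + 4×2 = 39
Carla: 4×2 + 2×0 + 11×2 + 8×3 + 4×0 = 54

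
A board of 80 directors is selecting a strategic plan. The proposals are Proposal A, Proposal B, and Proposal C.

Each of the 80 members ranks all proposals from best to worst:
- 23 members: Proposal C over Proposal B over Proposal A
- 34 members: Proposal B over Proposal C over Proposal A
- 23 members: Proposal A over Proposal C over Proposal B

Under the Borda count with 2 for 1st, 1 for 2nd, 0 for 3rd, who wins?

Proposal C

Proposal A: 23×0 + 34×0 + 23×2 = 46
Proposal B: 23×1 + 34×2 + 23×0 = 91
Proposal C: 23×2 + 34×1 + 23×1 = 103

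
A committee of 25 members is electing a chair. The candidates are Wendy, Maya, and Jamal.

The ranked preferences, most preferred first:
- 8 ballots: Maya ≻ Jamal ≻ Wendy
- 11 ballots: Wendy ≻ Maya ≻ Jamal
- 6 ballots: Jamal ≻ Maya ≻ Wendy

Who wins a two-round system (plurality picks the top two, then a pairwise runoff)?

Maya

Round 1 first-place votes: Wendy 11, Maya 8, Jamal 6. Wendy and Maya advance.
Runoff: Wendy is ranked above Maya on 11 ballots, Maya above Wendy on 14.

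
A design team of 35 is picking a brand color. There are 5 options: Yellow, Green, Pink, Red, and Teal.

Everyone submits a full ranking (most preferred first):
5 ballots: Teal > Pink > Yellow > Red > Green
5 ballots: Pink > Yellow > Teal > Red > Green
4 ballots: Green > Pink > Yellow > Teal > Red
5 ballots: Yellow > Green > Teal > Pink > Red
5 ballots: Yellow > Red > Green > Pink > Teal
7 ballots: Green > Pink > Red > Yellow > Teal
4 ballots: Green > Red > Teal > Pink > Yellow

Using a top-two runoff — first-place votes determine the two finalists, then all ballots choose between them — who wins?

Yellow

Round 1 first-place votes: Yellow 10, Green 15, Pink 5, Red 0, Teal 5. Green and Yellow advance.
Runoff: Green is ranked above Yellow on 15 ballots, Yellow above Green on 20.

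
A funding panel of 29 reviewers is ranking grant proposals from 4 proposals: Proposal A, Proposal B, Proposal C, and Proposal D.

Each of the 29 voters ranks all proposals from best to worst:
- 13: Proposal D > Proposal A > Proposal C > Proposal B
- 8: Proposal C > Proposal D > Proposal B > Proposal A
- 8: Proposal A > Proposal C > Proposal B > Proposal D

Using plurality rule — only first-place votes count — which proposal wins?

Proposal D

First-place votes: Proposal A 8, Proposal B 0, Proposal C 8, Proposal D 13.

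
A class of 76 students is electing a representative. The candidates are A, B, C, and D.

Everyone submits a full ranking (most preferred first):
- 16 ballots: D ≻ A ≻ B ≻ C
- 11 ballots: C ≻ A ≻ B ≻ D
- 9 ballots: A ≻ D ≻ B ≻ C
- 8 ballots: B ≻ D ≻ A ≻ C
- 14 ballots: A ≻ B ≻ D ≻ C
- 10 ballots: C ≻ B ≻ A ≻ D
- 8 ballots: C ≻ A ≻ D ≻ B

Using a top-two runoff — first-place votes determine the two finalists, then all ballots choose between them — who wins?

A

Round 1 first-place votes: A 23, B 8, C 29, D 16. C and A advance.
Runoff: C is ranked above A on 29 ballots, A above C on 47.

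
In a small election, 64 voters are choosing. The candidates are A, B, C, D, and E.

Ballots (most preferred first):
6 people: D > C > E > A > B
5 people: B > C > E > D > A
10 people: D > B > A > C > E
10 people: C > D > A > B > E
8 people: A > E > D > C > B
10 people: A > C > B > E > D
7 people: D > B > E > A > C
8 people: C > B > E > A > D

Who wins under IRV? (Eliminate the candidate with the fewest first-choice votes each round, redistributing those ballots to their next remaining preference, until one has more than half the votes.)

Round 1: A 18, B 5, C 18, D 23, E 0. E eliminated.
Round 2: A 18, B 5, C 18, D 23. B eliminated.
Round 3: A 18, C 23, D 23. A eliminated.
Round 4: C 33, D 31. C has a majority (≥33).

C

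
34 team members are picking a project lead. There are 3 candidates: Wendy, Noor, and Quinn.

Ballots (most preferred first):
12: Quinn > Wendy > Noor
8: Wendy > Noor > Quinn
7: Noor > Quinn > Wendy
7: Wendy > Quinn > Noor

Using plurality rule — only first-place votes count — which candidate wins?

Wendy

First-place votes: Wendy 15, Noor 7, Quinn 12.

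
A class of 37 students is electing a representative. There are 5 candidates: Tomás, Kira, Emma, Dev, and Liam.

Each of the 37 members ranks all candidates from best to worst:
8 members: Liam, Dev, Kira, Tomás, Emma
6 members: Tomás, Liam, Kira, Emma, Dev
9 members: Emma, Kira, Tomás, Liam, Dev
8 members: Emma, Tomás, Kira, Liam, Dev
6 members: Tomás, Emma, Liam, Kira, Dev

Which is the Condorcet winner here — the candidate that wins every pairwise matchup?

Tomás vs Kira: 20–17
Tomás vs Emma: 20–17
Tomás vs Dev: 29–8
Tomás vs Liam: 29–8
Tomás beats every other candidate.

Tomás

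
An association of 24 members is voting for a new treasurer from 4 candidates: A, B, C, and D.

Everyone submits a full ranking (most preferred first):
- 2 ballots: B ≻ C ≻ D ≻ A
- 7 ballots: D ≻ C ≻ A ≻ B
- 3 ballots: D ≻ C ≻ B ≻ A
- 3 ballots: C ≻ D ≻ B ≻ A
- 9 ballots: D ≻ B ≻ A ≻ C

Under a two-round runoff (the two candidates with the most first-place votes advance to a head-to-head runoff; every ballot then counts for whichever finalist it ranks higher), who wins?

Round 1 first-place votes: A 0, B 2, C 3, D 19. D and C advance.
Runoff: D is ranked above C on 19 ballots, C above D on 5.

D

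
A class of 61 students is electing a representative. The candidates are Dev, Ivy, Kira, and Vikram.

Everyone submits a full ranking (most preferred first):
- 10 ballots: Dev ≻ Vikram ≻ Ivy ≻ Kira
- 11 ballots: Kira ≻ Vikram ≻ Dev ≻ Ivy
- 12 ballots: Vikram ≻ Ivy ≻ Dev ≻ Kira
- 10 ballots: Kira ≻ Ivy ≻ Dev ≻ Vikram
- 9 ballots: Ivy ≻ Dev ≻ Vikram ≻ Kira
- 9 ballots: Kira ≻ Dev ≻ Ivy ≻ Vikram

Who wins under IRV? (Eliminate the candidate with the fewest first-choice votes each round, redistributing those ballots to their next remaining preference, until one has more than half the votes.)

Round 1: Dev 10, Ivy 9, Kira 30, Vikram 12. Ivy eliminated.
Round 2: Dev 19, Kira 30, Vikram 12. Vikram eliminated.
Round 3: Dev 31, Kira 30. Dev has a majority (≥31).

Dev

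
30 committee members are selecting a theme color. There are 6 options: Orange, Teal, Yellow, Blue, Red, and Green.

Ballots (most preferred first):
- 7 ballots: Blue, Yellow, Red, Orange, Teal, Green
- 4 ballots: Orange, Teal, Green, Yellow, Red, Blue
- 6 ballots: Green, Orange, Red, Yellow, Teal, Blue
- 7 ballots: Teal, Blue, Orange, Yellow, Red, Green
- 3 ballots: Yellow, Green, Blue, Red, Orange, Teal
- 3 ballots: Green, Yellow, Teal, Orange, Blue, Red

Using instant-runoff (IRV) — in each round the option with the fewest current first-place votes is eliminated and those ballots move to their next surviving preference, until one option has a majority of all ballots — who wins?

Teal

Round 1: Orange 4, Teal 7, Yellow 3, Blue 7, Red 0, Green 9. Red eliminated.
Round 2: Orange 4, Teal 7, Yellow 3, Blue 7, Green 9. Yellow eliminated.
Round 3: Orange 4, Teal 7, Blue 7, Green 12. Orange eliminated.
Round 4: Teal 11, Blue 7, Green 12. Blue eliminated.
Round 5: Teal 18, Green 12. Teal has a majority (≥16).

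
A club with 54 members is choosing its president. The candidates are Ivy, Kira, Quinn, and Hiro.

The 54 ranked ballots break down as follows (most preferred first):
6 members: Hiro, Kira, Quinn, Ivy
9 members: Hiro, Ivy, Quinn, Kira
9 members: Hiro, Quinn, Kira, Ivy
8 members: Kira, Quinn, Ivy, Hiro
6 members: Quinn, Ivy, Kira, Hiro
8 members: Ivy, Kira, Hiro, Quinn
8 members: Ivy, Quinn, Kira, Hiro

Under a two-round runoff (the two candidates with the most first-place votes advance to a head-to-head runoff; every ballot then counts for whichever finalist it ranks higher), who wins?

Ivy

Round 1 first-place votes: Ivy 16, Kira 8, Quinn 6, Hiro 24. Hiro and Ivy advance.
Runoff: Hiro is ranked above Ivy on 24 ballots, Ivy above Hiro on 30.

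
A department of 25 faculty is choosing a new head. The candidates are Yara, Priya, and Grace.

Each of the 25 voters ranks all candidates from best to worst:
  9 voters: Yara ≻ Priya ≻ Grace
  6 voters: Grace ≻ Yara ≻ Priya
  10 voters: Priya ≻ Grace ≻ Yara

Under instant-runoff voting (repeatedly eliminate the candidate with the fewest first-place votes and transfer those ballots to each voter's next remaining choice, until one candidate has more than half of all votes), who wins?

Round 1: Yara 9, Priya 10, Grace 6. Grace eliminated.
Round 2: Yara 15, Priya 10. Yara has a majority (≥13).

Yara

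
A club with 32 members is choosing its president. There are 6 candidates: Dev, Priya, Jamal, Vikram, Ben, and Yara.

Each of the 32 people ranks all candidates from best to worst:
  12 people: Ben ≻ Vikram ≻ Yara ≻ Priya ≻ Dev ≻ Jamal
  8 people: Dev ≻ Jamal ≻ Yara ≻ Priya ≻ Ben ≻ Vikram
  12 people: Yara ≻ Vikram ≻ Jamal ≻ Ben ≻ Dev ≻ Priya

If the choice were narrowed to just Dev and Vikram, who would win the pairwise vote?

Dev is ranked above Vikram on 8 ballots; Vikram above Dev on 24.

Vikram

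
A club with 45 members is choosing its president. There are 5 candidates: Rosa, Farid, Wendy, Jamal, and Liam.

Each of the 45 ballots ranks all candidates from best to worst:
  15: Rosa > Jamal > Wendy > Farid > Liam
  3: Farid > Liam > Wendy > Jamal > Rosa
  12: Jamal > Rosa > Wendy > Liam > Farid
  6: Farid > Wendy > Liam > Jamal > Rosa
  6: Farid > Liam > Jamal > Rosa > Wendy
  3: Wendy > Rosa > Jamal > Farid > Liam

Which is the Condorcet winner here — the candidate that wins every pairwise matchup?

Jamal vs Rosa: 27–18
Jamal vs Farid: 30–15
Jamal vs Wendy: 33–12
Jamal vs Liam: 30–15
Jamal beats every other candidate.

Jamal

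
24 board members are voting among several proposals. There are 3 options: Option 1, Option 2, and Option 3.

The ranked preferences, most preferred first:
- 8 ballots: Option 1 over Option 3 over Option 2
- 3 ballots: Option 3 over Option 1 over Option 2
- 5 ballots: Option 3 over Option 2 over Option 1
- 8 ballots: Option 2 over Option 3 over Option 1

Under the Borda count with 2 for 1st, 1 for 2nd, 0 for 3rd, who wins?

Option 3

Option 1: 8×2 + 3×1 + 5×0 + 8×0 = 19
Option 2: 8×0 + 3×0 + 5×1 + 8×2 = 21
Option 3: 8×1 + 3×2 + 5×2 + 8×1 = 32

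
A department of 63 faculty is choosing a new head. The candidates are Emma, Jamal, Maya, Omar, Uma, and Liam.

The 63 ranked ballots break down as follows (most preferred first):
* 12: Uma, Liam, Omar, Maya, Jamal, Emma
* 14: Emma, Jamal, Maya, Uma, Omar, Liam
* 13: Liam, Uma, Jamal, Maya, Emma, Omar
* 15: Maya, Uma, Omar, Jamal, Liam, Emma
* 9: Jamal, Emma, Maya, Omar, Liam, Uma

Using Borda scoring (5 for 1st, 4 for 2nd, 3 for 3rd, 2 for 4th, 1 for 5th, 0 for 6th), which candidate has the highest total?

Uma

Emma: 12×0 + 14×5 + 13×1 + 15×0 + 9×4 = 119
Jamal: 12×1 + 14×4 + 13×3 + 15×2 + 9×5 = 182
Maya: 12×2 + 14×3 + 13×2 + 15×5 + 9×3 = 194
Omar: 12×3 + 14×1 + 13×0 + 15×3 + 9×2 = 113
Uma: 12×5 + 14×2 + 13×4 + 15×4 + 9×0 = 200
Liam: 12×4 + 14×0 + 13×5 + 15×1 + 9×1 = 137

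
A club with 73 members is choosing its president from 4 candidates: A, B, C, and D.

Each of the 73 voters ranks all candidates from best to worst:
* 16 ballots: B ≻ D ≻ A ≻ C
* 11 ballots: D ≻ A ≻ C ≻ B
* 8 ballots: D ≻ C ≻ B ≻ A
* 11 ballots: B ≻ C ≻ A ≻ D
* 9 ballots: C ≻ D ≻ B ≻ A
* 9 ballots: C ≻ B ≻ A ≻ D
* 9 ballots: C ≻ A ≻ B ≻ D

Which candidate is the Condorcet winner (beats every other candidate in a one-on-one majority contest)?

C vs A: 46–27
C vs B: 46–27
C vs D: 38–35
C beats every other candidate.

C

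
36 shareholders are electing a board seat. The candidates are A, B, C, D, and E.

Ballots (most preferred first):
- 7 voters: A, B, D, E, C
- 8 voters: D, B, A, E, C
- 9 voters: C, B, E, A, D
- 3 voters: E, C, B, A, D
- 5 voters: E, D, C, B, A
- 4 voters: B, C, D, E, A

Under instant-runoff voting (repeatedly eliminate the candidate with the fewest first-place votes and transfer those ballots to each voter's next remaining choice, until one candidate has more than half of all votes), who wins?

Round 1: A 7, B 4, C 9, D 8, E 8. B eliminated.
Round 2: A 7, C 13, D 8, E 8. A eliminated.
Round 3: C 13, D 15, E 8. E eliminated.
Round 4: C 16, D 20. D has a majority (≥19).

D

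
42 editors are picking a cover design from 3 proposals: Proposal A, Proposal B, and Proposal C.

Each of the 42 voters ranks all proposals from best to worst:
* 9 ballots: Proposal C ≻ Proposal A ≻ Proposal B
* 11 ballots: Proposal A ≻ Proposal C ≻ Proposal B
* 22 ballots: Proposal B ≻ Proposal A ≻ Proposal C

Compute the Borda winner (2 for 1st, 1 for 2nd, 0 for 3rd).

Proposal A: 9×1 + 11×2 + 22×1 = 53
Proposal B: 9×0 + 11×0 + 22×2 = 44
Proposal C: 9×2 + 11×1 + 22×0 = 29

Proposal A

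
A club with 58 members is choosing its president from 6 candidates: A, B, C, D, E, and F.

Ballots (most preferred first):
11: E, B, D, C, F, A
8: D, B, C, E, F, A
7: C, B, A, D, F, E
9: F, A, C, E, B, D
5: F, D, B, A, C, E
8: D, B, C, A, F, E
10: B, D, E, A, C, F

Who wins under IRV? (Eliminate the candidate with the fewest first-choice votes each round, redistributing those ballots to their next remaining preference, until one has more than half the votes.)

B

Round 1: A 0, B 10, C 7, D 16, E 11, F 14. A eliminated.
Round 2: B 10, C 7, D 16, E 11, F 14. C eliminated.
Round 3: B 17, D 16, E 11, F 14. E eliminated.
Round 4: B 28, D 16, F 14. F eliminated.
Round 5: B 37, D 21. B has a majority (≥30).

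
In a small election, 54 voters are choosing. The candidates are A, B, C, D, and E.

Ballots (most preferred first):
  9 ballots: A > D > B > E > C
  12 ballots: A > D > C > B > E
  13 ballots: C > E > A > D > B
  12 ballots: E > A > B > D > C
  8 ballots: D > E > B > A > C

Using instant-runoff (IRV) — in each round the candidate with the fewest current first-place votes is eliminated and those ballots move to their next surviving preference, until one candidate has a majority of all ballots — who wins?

E

Round 1: A 21, B 0, C 13, D 8, E 12. B eliminated.
Round 2: A 21, C 13, D 8, E 12. D eliminated.
Round 3: A 21, C 13, E 20. C eliminated.
Round 4: A 21, E 33. E has a majority (≥28).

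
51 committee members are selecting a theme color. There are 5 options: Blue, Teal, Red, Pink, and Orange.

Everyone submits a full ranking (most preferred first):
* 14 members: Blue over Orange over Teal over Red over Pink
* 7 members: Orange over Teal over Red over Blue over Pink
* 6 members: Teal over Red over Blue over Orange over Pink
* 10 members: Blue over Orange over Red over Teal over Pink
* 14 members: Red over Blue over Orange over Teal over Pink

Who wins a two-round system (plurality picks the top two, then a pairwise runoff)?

Round 1 first-place votes: Blue 24, Teal 6, Red 14, Pink 0, Orange 7. Blue and Red advance.
Runoff: Blue is ranked above Red on 24 ballots, Red above Blue on 27.

Red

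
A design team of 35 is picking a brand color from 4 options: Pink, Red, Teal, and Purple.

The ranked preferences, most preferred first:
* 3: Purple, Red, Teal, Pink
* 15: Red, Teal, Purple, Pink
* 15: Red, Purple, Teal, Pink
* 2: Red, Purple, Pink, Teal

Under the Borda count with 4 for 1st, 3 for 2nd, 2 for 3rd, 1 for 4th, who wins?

Red

Pink: 3×1 + 15×1 + 15×1 + 2×2 = 37
Red: 3×3 + 15×4 + 15×4 + 2×4 = 137
Teal: 3×2 + 15×3 + 15×2 + 2×1 = 83
Purple: 3×4 + 15×2 + 15×3 + 2×3 = 93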